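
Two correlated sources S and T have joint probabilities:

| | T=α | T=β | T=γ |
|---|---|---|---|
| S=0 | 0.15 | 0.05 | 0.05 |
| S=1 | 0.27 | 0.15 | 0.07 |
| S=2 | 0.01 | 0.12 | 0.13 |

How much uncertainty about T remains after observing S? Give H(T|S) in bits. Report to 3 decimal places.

Marginals: p(S) = (0.2500, 0.4900, 0.2600), p(T) = (0.4300, 0.3200, 0.2500).
H(T|S) = Σ p(S) · H(T|S=·).
  S=0: p=0.2500, H(T|S=0) = 1.3710
  S=1: p=0.4900, H(T|S=1) = 1.3976
  S=2: p=0.2600, H(T|S=2) = 1.1956
Weighted sum = 1.338 bits.

1.338 bits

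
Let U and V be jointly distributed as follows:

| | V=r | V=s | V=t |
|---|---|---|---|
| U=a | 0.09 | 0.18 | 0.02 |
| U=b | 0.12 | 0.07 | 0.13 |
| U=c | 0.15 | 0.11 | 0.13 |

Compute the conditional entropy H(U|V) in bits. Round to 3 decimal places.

Marginals: p(U) = (0.2900, 0.3200, 0.3900), p(V) = (0.3600, 0.3600, 0.2800).
H(U|V) = Σ p(V) · H(U|V=·).
  V=r: p=0.3600, H(U|V=r) = 1.5546
  V=s: p=0.3600, H(U|V=s) = 1.4820
  V=t: p=0.2800, H(U|V=t) = 1.2998
Weighted sum = 1.457 bits.

1.457 bits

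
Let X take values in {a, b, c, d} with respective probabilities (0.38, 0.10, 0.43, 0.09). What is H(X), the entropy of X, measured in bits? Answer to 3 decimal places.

H(X) = −Σ p·log₂ p.
  −(0.38)·log₂(0.38) = 0.5305
  −(0.10)·log₂(0.10) = 0.3322
  −(0.43)·log₂(0.43) = 0.5236
  −(0.09)·log₂(0.09) = 0.3127
Sum: 0.5305 + 0.3322 + 0.5236 + 0.3127 = 1.699 bits.

1.699 bits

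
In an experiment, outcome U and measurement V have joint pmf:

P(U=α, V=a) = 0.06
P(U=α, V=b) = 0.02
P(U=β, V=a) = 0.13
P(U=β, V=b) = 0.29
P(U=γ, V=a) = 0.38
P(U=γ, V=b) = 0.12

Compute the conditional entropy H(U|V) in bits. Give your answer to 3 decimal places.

Marginals: p(U) = (0.0800, 0.4200, 0.5000), p(V) = (0.5700, 0.4300).
H(U|V) = Σ p(V) · H(U|V=·).
  V=a: p=0.5700, H(U|V=a) = 1.2182
  V=b: p=0.4300, H(U|V=b) = 1.1030
Weighted sum = 1.169 bits.

1.169 bits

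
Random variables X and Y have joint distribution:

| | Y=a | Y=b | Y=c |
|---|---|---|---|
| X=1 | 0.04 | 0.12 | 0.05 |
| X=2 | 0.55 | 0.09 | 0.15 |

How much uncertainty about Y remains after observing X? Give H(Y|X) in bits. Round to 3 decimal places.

1.225 bits

Marginals: p(X) = (0.2100, 0.7900), p(Y) = (0.5900, 0.2100, 0.2000).
H(Y|X) = Σ p(X) · H(Y|X=·).
  X=1: p=0.2100, H(Y|X=1) = 1.4100
  X=2: p=0.7900, H(Y|X=2) = 1.1758
Weighted sum = 1.225 bits.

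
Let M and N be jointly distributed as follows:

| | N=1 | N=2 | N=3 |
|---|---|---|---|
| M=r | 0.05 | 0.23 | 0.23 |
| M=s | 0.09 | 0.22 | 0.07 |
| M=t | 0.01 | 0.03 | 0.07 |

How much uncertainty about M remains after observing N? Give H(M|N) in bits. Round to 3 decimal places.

1.290 bits

Marginals: p(M) = (0.5100, 0.3800, 0.1100), p(N) = (0.1500, 0.4800, 0.3700).
H(M|N) = Σ p(N) · H(M|N=·).
  N=1: p=0.1500, H(M|N=1) = 1.2310
  N=2: p=0.4800, H(M|N=2) = 1.2745
  N=3: p=0.3700, H(M|N=3) = 1.3353
Weighted sum = 1.290 bits.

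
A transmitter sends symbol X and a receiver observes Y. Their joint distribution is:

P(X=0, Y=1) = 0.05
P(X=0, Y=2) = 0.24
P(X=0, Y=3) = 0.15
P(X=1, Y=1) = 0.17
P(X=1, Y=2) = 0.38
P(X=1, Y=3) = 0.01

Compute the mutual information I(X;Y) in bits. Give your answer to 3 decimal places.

Marginals: p(X) = (0.4400, 0.5600), p(Y) = (0.2200, 0.6200, 0.1600).
I(X;Y) = Σ p(x,y)·log₂[p(x,y)/(p(x)p(y))].
  (0,1): 0.05·log₂(0.5165) = -0.0477
  (0,2): 0.24·log₂(0.8798) = -0.0444
  (0,3): 0.15·log₂(2.1307) = 0.1637
  (1,1): 0.17·log₂(1.3799) = 0.0790
  (1,2): 0.38·log₂(1.0945) = 0.0495
  (1,3): 0.01·log₂(0.1116) = -0.0316
Sum = 0.169 bits.

0.169 bits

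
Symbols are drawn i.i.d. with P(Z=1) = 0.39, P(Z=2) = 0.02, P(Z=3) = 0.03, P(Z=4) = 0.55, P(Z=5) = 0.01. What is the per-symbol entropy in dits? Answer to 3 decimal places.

H(Z) = −Σ p·log₁₀ p.
  −(0.39)·log₁₀(0.39) = 0.1595
  −(0.02)·log₁₀(0.02) = 0.0340
  −(0.03)·log₁₀(0.03) = 0.0457
  −(0.55)·log₁₀(0.55) = 0.1428
  −(0.01)·log₁₀(0.01) = 0.0200
Sum: 0.1595 + 0.0340 + 0.0457 + 0.1428 + 0.0200 = 0.402 dits.

0.402 dits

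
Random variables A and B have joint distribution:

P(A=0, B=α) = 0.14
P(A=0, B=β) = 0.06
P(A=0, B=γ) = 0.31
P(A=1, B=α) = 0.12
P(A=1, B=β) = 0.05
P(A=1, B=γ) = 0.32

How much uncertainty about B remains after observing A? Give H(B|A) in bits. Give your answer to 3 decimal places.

1.274 bits

Chain rule: H(B|A) = H(A,B) − H(A).
Marginals: p(A) = (0.5100, 0.4900), p(B) = (0.2600, 0.1100, 0.6300).
H(A,B) = 2.2736 bits; H(A) = 0.9997 bits.
H(B|A) = 2.2736 − 0.9997 = 1.274 bits.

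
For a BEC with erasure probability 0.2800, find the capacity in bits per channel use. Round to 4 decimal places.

Binary erasure channel: capacity C = 1 − ε.
C = 1 − 0.2800 = 0.7200 bits per channel use.

0.7200 bits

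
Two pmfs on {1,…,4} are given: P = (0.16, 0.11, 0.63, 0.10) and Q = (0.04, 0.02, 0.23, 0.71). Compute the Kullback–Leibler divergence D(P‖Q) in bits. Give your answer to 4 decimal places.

D(P‖Q) = Σ p·log₂(p/q).
  0.16·log₂(0.16/0.04) = 0.32000
  0.11·log₂(0.11/0.02) = 0.27054
  0.63·log₂(0.63/0.23) = 0.91584
  0.10·log₂(0.10/0.71) = -0.28278
D(P‖Q) = 1.2236 bits.

1.2236 bits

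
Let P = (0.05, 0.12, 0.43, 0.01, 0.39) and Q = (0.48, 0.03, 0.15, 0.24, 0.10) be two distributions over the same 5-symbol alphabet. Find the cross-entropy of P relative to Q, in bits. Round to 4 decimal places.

3.1530 bits

H(P,Q) = −Σ p·log₂ q.
  −0.05·log₂(0.48) = 0.05294
  −0.12·log₂(0.03) = 0.60707
  −0.43·log₂(0.15) = 1.17690
  −0.01·log₂(0.24) = 0.02059
  −0.39·log₂(0.10) = 1.29555
H(P,Q) = 3.1530 bits.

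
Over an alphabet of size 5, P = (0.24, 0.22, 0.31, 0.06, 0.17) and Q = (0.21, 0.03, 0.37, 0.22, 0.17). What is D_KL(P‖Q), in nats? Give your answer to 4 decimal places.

0.3376 nats

D(P‖Q) = Σ p·ln(p/q).
  0.24·ln(0.24/0.21) = 0.03205
  0.22·ln(0.22/0.03) = 0.43833
  0.31·ln(0.31/0.37) = -0.05485
  0.06·ln(0.06/0.22) = -0.07796
  0.17·ln(0.17/0.17) = 0.00000
D(P‖Q) = 0.3376 nats.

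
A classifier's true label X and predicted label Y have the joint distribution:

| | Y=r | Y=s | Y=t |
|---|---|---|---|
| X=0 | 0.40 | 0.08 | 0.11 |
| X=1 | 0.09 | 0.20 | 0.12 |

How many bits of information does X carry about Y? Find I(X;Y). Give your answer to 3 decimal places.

Marginals: p(X) = (0.5900, 0.4100), p(Y) = (0.4900, 0.2800, 0.2300).
I(X;Y) = H(X) + H(Y) − H(X,Y).
H(X) = 0.9765, H(Y) = 1.5062, H(X,Y) = 2.3147.
I(X;Y) = 0.9765 + 1.5062 − 2.3147 = 0.168 bits.

0.168 bits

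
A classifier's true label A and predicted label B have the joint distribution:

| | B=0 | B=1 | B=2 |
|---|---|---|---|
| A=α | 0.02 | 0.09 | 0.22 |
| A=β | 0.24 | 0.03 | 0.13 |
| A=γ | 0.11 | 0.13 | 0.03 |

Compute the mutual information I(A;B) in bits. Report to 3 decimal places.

0.308 bits

Marginals: p(A) = (0.3300, 0.4000, 0.2700), p(B) = (0.3700, 0.2500, 0.3800).
I(A;B) = Σ p(x,y)·log₂[p(x,y)/(p(x)p(y))].
  (α,0): 0.02·log₂(0.1638) = -0.0522
  (α,1): 0.09·log₂(1.0909) = 0.0113
  (α,2): 0.22·log₂(1.7544) = 0.1784
  (β,0): 0.24·log₂(1.6216) = 0.1674
  (β,1): 0.03·log₂(0.3000) = -0.0521
  (β,2): 0.13·log₂(0.8553) = -0.0293
  (γ,0): 0.11·log₂(1.1011) = 0.0153
  (γ,1): 0.13·log₂(1.9259) = 0.1229
  (γ,2): 0.03·log₂(0.2924) = -0.0532
Sum = 0.308 bits.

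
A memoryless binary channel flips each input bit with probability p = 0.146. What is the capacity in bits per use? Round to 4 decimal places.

Binary symmetric channel: C = 1 − h₂(ε) where h₂ is the binary entropy function.
h₂(0.146) = −0.146·log₂0.146 − 0.854·log₂0.854 = 0.5997.
C = 1 − 0.5997 = 0.4003 bits per channel use.

0.4003 bits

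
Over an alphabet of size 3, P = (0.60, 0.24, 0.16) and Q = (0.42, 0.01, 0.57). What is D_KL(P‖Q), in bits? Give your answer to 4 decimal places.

D(P‖Q) = Σ p·log₂(p/q).
  0.60·log₂(0.60/0.42) = 0.30874
  0.24·log₂(0.24/0.01) = 1.10039
  0.16·log₂(0.16/0.57) = -0.29326
D(P‖Q) = 1.1159 bits.

1.1159 bits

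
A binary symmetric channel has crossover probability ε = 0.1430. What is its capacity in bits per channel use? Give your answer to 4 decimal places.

Binary symmetric channel: C = 1 − h₂(ε) where h₂ is the binary entropy function.
h₂(0.1430) = −0.1430·log₂0.1430 − 0.8570·log₂0.8570 = 0.5920.
C = 1 − 0.5920 = 0.4080 bits per channel use.

0.4080 bits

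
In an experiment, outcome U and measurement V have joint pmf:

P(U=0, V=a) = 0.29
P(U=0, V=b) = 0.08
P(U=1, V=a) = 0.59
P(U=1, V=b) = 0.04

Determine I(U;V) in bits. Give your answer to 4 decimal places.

Marginals: p(U) = (0.3700, 0.6300), p(V) = (0.8800, 0.1200).
I(U;V) = Σ p(x,y)·log₂[p(x,y)/(p(x)p(y))].
  (0,a): 0.29·log₂(0.8907) = -0.04844
  (0,b): 0.08·log₂(1.8018) = 0.06796
  (1,a): 0.59·log₂(1.0642) = 0.05297
  (1,b): 0.04·log₂(0.5291) = -0.03674
Sum = 0.0358 bits.

0.0358 bits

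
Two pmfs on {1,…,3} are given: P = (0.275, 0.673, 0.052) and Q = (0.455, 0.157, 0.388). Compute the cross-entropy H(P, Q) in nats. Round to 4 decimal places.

1.5118 nats

H(P,Q) = −Σ p·ln q.
  −0.275·ln(0.455) = 0.21655
  −0.673·ln(0.157) = 1.24607
  −0.052·ln(0.388) = 0.04923
H(P,Q) = 1.5118 nats.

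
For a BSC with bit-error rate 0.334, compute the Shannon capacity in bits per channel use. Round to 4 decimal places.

Binary symmetric channel: C = 1 − h₂(ε) where h₂ is the binary entropy function.
h₂(0.334) = −0.334·log₂0.334 − 0.666·log₂0.666 = 0.9190.
C = 1 − 0.9190 = 0.0810 bits per channel use.

0.0810 bits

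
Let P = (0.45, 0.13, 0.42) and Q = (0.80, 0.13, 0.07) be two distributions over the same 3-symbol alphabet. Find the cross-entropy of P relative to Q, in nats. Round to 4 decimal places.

1.4825 nats

H(P,Q) = −Σ p·ln q.
  −0.45·ln(0.80) = 0.10041
  −0.13·ln(0.13) = 0.26523
  −0.42·ln(0.07) = 1.11689
H(P,Q) = 1.4825 nats.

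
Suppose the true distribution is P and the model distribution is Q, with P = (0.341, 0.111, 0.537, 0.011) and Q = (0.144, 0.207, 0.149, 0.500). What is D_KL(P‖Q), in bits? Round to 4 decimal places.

D(P‖Q) = Σ p·log₂(p/q).
  0.341·log₂(0.341/0.144) = 0.42410
  0.111·log₂(0.111/0.207) = -0.09980
  0.537·log₂(0.537/0.149) = 0.99324
  0.011·log₂(0.011/0.500) = -0.06057
D(P‖Q) = 1.2570 bits.

1.2570 bits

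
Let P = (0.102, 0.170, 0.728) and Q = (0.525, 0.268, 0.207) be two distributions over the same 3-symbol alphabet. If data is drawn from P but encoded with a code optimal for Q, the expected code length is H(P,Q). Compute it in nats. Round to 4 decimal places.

1.4362 nats

H(P,Q) = −Σ p·ln q.
  −0.102·ln(0.525) = 0.06572
  −0.170·ln(0.268) = 0.22385
  −0.728·ln(0.207) = 1.14663
H(P,Q) = 1.4362 nats.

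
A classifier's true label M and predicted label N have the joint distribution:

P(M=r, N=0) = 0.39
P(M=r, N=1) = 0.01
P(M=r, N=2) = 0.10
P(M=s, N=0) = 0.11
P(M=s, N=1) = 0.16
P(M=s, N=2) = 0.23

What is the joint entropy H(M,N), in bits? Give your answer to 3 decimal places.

2.189 bits

H(M,N) = −Σ p(x,y)·log₂ p(x,y) over all 6 cells.
  cell (r,0): −0.39·log₂0.39 = 0.5298
  cell (r,1): −0.01·log₂0.01 = 0.0664
  cell (r,2): −0.10·log₂0.10 = 0.3322
  cell (s,0): −0.11·log₂0.11 = 0.3503
  cell (s,1): −0.16·log₂0.16 = 0.4230
  cell (s,2): −0.23·log₂0.23 = 0.4877
Sum = 2.189 bits.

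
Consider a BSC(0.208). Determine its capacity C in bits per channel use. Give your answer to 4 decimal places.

0.2624 bits

Binary symmetric channel: C = 1 − h₂(ε) where h₂ is the binary entropy function.
h₂(0.208) = −0.208·log₂0.208 − 0.792·log₂0.792 = 0.7376.
C = 1 − 0.7376 = 0.2624 bits per channel use.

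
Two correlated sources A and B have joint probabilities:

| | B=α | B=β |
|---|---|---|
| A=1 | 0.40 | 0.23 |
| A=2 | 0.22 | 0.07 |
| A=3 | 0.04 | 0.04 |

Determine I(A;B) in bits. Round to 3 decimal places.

0.017 bits

Marginals: p(A) = (0.6300, 0.2900, 0.0800), p(B) = (0.6600, 0.3400).
I(A;B) = H(A) + H(B) − H(A,B).
H(A) = 1.2294, H(B) = 0.9248, H(A,B) = 2.1371.
I(A;B) = 1.2294 + 0.9248 − 2.1371 = 0.017 bits.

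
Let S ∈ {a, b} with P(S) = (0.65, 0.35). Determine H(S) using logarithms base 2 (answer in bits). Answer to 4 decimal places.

H(S) = −Σ p·log₂ p.
  −(0.65)·log₂(0.65) = 0.40397
  −(0.35)·log₂(0.35) = 0.53010
Sum: 0.40397 + 0.53010 = 0.9341 bits.

0.9341 bits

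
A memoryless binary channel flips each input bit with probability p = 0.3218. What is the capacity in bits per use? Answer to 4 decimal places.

Binary symmetric channel: C = 1 − h₂(ε) where h₂ is the binary entropy function.
h₂(0.3218) = −0.3218·log₂0.3218 − 0.6782·log₂0.6782 = 0.9063.
C = 1 − 0.9063 = 0.0937 bits per channel use.

0.0937 bits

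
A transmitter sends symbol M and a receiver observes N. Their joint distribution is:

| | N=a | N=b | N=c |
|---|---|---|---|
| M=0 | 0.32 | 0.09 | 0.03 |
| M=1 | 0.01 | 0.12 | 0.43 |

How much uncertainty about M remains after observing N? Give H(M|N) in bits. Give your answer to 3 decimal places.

0.432 bits

Marginals: p(M) = (0.4400, 0.5600), p(N) = (0.3300, 0.2100, 0.4600).
H(M|N) = Σ p(N) · H(M|N=·).
  N=a: p=0.3300, H(M|N=a) = 0.1959
  N=b: p=0.2100, H(M|N=b) = 0.9852
  N=c: p=0.4600, H(M|N=c) = 0.3478
Weighted sum = 0.432 bits.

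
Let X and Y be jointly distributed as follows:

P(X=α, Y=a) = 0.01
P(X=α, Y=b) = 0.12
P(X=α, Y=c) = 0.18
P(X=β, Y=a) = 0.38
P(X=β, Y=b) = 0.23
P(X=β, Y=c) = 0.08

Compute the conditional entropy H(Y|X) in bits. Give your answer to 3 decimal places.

1.295 bits

Marginals: p(X) = (0.3100, 0.6900), p(Y) = (0.3900, 0.3500, 0.2600).
H(Y|X) = Σ p(X) · H(Y|X=·).
  X=α: p=0.3100, H(Y|X=α) = 1.1452
  X=β: p=0.6900, H(Y|X=β) = 1.3627
Weighted sum = 1.295 bits.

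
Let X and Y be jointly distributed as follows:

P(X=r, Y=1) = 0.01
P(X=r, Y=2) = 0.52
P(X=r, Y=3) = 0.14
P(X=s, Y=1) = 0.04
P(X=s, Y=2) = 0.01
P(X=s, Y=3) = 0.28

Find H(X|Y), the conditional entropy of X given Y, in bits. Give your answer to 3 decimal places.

0.493 bits

Chain rule: H(X|Y) = H(X,Y) − H(Y).
Marginals: p(X) = (0.6700, 0.3300), p(Y) = (0.0500, 0.5300, 0.4200).
H(X,Y) = 1.7205 bits; H(Y) = 1.2272 bits.
H(X|Y) = 1.7205 − 1.2272 = 0.493 bits.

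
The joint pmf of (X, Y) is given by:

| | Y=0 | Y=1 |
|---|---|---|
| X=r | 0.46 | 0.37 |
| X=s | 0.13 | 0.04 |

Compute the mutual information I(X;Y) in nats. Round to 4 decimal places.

Marginals: p(X) = (0.8300, 0.1700), p(Y) = (0.5900, 0.4100).
I(X;Y) = H(X) + H(Y) − H(X,Y).
H(X) = 0.4559, H(Y) = 0.6769, H(X,Y) = 1.1191.
I(X;Y) = 0.4559 + 0.6769 − 1.1191 = 0.0137 nats.

0.0137 nats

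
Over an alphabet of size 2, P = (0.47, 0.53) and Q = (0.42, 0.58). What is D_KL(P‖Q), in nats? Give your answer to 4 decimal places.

D(P‖Q) = Σ p·ln(p/q).
  0.47·ln(0.47/0.42) = 0.05286
  0.53·ln(0.53/0.58) = -0.04778
D(P‖Q) = 0.0051 nats.

0.0051 nats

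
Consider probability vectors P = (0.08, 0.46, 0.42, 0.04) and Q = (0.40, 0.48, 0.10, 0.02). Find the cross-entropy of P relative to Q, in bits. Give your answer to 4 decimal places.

H(P,Q) = −Σ p·log₂ q.
  −0.08·log₂(0.40) = 0.10575
  −0.46·log₂(0.48) = 0.48709
  −0.42·log₂(0.10) = 1.39521
  −0.04·log₂(0.02) = 0.22575
H(P,Q) = 2.2138 bits.

2.2138 bits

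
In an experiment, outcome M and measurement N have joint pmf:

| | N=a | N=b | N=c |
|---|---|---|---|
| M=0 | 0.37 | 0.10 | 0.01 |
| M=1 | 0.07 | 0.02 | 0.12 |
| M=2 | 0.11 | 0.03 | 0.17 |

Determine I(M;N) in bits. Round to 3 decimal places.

0.296 bits

Marginals: p(M) = (0.4800, 0.2100, 0.3100), p(N) = (0.5500, 0.1500, 0.3000).
I(M;N) = H(M) + H(N) − H(M,N).
H(M) = 1.5049, H(N) = 1.4060, H(M,N) = 2.6145.
I(M;N) = 1.5049 + 1.4060 − 2.6145 = 0.296 bits.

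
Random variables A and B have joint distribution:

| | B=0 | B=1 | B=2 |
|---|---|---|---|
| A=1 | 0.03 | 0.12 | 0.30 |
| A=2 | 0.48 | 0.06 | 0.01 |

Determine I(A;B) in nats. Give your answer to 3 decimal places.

0.415 nats

Marginals: p(A) = (0.4500, 0.5500), p(B) = (0.5100, 0.1800, 0.3100).
I(A;B) = H(A) + H(B) − H(A,B).
H(A) = 0.6881, H(B) = 1.0151, H(A,B) = 1.2880.
I(A;B) = 0.6881 + 1.0151 − 1.2880 = 0.415 nats.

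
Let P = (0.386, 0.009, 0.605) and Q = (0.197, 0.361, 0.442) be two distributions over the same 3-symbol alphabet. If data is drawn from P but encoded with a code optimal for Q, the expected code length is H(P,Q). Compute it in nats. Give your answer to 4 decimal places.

1.1302 nats

H(P,Q) = −Σ p·ln q.
  −0.386·ln(0.197) = 0.62708
  −0.009·ln(0.361) = 0.00917
  −0.605·ln(0.442) = 0.49395
H(P,Q) = 1.1302 nats.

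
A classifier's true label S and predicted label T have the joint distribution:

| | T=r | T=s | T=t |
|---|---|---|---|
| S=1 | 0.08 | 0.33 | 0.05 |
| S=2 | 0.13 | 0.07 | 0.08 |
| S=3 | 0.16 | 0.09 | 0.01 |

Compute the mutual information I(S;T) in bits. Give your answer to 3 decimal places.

Marginals: p(S) = (0.4600, 0.2800, 0.2600), p(T) = (0.3700, 0.4900, 0.1400).
I(S;T) = H(S) + H(T) − H(S,T).
H(S) = 1.5348, H(T) = 1.4321, H(S,T) = 2.7802.
I(S;T) = 1.5348 + 1.4321 − 2.7802 = 0.187 bits.

0.187 bits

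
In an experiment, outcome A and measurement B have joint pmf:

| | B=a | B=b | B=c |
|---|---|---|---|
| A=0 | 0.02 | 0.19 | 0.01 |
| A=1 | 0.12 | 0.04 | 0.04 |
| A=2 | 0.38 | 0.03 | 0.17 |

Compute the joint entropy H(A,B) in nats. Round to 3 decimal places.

1.726 nats

H(A,B) = −Σ p(x,y)·ln p(x,y) over all 9 cells.
  cell (0,a): −0.02·ln0.02 = 0.0782
  cell (0,b): −0.19·ln0.19 = 0.3155
  cell (0,c): −0.01·ln0.01 = 0.0461
  cell (1,a): −0.12·ln0.12 = 0.2544
  cell (1,b): −0.04·ln0.04 = 0.1288
  cell (1,c): −0.04·ln0.04 = 0.1288
  cell (2,a): −0.38·ln0.38 = 0.3677
  cell (2,b): −0.03·ln0.03 = 0.1052
  cell (2,c): −0.17·ln0.17 = 0.3012
Sum = 1.726 nats.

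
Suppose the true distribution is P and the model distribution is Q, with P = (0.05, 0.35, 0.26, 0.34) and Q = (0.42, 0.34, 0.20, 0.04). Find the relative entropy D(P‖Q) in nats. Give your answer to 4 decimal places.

D(P‖Q) = Σ p·ln(p/q).
  0.05·ln(0.05/0.42) = -0.10641
  0.35·ln(0.35/0.34) = 0.01015
  0.26·ln(0.26/0.20) = 0.06821
  0.34·ln(0.34/0.04) = 0.72762
D(P‖Q) = 0.6996 nats.

0.6996 nats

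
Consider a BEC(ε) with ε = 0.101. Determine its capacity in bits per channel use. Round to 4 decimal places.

Binary erasure channel: capacity C = 1 − ε.
C = 1 − 0.101 = 0.8990 bits per channel use.

0.8990 bits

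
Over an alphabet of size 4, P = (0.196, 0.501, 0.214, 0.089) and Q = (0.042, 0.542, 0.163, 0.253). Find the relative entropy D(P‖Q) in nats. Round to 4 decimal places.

D(P‖Q) = Σ p·ln(p/q).
  0.196·ln(0.196/0.042) = 0.30193
  0.501·ln(0.501/0.542) = -0.03941
  0.214·ln(0.214/0.163) = 0.05826
  0.089·ln(0.089/0.253) = -0.09298
D(P‖Q) = 0.2278 nats.

0.2278 nats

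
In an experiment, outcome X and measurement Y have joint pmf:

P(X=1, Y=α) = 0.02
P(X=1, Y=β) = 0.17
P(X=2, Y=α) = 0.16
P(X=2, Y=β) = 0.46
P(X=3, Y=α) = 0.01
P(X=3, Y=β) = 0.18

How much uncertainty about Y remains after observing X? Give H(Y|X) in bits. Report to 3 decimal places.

0.660 bits

Chain rule: H(Y|X) = H(X,Y) − H(X).
Marginals: p(X) = (0.1900, 0.6200, 0.1900), p(Y) = (0.1900, 0.8100).
H(X,Y) = 1.9976 bits; H(X) = 1.3380 bits.
H(Y|X) = 1.9976 − 1.3380 = 0.660 bits.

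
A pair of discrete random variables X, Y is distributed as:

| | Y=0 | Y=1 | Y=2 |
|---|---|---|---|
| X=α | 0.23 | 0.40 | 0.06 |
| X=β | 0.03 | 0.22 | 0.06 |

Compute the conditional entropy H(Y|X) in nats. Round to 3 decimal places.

0.861 nats

Chain rule: H(Y|X) = H(X,Y) − H(X).
Marginals: p(X) = (0.6900, 0.3100), p(Y) = (0.2600, 0.6200, 0.1200).
H(X,Y) = 1.4805 nats; H(X) = 0.6191 nats.
H(Y|X) = 1.4805 − 0.6191 = 0.861 nats.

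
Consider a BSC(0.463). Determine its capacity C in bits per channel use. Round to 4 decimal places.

Binary symmetric channel: C = 1 − h₂(ε) where h₂ is the binary entropy function.
h₂(0.463) = −0.463·log₂0.463 − 0.537·log₂0.537 = 0.9960.
C = 1 − 0.9960 = 0.0040 bits per channel use.

0.0040 bits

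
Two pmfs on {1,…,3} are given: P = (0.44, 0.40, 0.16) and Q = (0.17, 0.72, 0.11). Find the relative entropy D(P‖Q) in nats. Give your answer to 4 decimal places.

0.2433 nats

D(P‖Q) = Σ p·ln(p/q).
  0.44·ln(0.44/0.17) = 0.41843
  0.40·ln(0.40/0.72) = -0.23511
  0.16·ln(0.16/0.11) = 0.05995
D(P‖Q) = 0.2433 nats.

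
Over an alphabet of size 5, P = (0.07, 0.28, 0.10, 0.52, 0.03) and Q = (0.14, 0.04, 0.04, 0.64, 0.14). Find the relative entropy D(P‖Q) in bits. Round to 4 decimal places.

D(P‖Q) = Σ p·log₂(p/q).
  0.07·log₂(0.07/0.14) = -0.07000
  0.28·log₂(0.28/0.04) = 0.78606
  0.10·log₂(0.10/0.04) = 0.13219
  0.52·log₂(0.52/0.64) = -0.15577
  0.03·log₂(0.03/0.14) = -0.06667
D(P‖Q) = 0.6258 bits.

0.6258 bits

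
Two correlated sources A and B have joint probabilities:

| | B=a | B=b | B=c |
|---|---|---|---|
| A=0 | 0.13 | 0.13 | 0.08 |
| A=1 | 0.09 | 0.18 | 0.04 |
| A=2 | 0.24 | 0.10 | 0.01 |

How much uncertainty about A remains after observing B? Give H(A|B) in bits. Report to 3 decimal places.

1.468 bits

Chain rule: H(A|B) = H(A,B) − H(B).
Marginals: p(A) = (0.3400, 0.3100, 0.3500), p(B) = (0.4600, 0.4100, 0.1300).
H(A,B) = 2.8933 bits; H(B) = 1.4254 bits.
H(A|B) = 2.8933 − 1.4254 = 1.468 bits.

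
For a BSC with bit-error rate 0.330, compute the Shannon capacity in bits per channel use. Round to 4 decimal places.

Binary symmetric channel: C = 1 − h₂(ε) where h₂ is the binary entropy function.
h₂(0.330) = −0.330·log₂0.330 − 0.670·log₂0.670 = 0.9149.
C = 1 − 0.9149 = 0.0851 bits per channel use.

0.0851 bits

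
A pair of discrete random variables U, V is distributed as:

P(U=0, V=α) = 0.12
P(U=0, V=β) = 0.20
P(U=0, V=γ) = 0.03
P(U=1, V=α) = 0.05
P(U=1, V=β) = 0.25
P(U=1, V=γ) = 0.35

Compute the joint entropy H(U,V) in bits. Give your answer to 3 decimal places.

H(U,V) = −Σ p(x,y)·log₂ p(x,y) over all 6 cells.
  cell (0,α): −0.12·log₂0.12 = 0.3671
  cell (0,β): −0.20·log₂0.20 = 0.4644
  cell (0,γ): −0.03·log₂0.03 = 0.1518
  cell (1,α): −0.05·log₂0.05 = 0.2161
  cell (1,β): −0.25·log₂0.25 = 0.5000
  cell (1,γ): −0.35·log₂0.35 = 0.5301
Sum = 2.229 bits.

2.229 bits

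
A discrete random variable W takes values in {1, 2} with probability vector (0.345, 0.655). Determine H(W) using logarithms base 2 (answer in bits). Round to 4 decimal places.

H(W) = −Σ p·log₂ p.
  −(0.345)·log₂(0.345) = 0.52969
  −(0.655)·log₂(0.655) = 0.39983
Sum: 0.52969 + 0.39983 = 0.9295 bits.

0.9295 bits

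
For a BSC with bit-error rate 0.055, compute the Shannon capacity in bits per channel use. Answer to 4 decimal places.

0.6927 bits

Binary symmetric channel: C = 1 − h₂(ε) where h₂ is the binary entropy function.
h₂(0.055) = −0.055·log₂0.055 − 0.945·log₂0.945 = 0.3073.
C = 1 − 0.3073 = 0.6927 bits per channel use.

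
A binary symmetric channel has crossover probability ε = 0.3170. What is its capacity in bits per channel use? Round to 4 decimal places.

0.0989 bits

Binary symmetric channel: C = 1 − h₂(ε) where h₂ is the binary entropy function.
h₂(0.3170) = −0.3170·log₂0.3170 − 0.6830·log₂0.6830 = 0.9011.
C = 1 − 0.9011 = 0.0989 bits per channel use.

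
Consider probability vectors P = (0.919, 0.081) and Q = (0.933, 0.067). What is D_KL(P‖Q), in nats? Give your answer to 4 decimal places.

D(P‖Q) = Σ p·ln(p/q).
  0.919·ln(0.919/0.933) = -0.01389
  0.081·ln(0.081/0.067) = 0.01537
D(P‖Q) = 0.0015 nats.

0.0015 nats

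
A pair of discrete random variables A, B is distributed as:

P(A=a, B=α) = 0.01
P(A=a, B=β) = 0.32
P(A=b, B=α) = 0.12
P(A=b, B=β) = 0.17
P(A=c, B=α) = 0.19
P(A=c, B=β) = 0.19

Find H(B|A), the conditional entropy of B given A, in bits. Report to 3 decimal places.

0.728 bits

Chain rule: H(B|A) = H(A,B) − H(A).
Marginals: p(A) = (0.3300, 0.2900, 0.3800), p(B) = (0.3200, 0.6800).
H(A,B) = 2.3046 bits; H(A) = 1.5762 bits.
H(B|A) = 2.3046 − 1.5762 = 0.728 bits.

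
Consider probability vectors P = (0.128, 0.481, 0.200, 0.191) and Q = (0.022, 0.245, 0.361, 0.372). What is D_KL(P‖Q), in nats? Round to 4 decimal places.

D(P‖Q) = Σ p·ln(p/q).
  0.128·ln(0.128/0.022) = 0.22541
  0.481·ln(0.481/0.245) = 0.32449
  0.200·ln(0.200/0.361) = -0.11811
  0.191·ln(0.191/0.372) = -0.12732
D(P‖Q) = 0.3045 nats.

0.3045 nats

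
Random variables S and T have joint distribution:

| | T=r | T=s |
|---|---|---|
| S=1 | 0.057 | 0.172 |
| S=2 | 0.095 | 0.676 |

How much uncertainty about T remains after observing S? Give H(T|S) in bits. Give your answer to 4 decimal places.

Marginals: p(S) = (0.2290, 0.7710), p(T) = (0.1520, 0.8480).
H(T|S) = Σ p(S) · H(T|S=·).
  S=1: p=0.2290, H(T|S=1) = 0.8095
  S=2: p=0.7710, H(T|S=2) = 0.5385
Weighted sum = 0.6006 bits.

0.6006 bits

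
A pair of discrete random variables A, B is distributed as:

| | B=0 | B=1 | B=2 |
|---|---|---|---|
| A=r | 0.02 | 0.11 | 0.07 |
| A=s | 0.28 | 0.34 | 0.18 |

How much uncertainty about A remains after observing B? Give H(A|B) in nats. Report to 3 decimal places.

0.472 nats

Marginals: p(A) = (0.2000, 0.8000), p(B) = (0.3000, 0.4500, 0.2500).
H(A|B) = Σ p(B) · H(A|B=·).
  B=0: p=0.3000, H(A|B=0) = 0.2449
  B=1: p=0.4500, H(A|B=1) = 0.5561
  B=2: p=0.2500, H(A|B=2) = 0.5930
Weighted sum = 0.472 nats.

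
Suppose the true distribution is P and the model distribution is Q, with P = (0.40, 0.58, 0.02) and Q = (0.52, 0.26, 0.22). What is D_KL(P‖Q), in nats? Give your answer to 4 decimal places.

D(P‖Q) = Σ p·ln(p/q).
  0.40·ln(0.40/0.52) = -0.10495
  0.58·ln(0.58/0.26) = 0.46536
  0.02·ln(0.02/0.22) = -0.04796
D(P‖Q) = 0.3125 nats.

0.3125 nats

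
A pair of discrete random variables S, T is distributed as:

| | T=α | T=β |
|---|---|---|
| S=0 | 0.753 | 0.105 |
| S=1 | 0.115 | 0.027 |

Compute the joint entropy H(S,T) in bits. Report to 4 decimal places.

H(S,T) = −Σ p(x,y)·log₂ p(x,y) over all 4 cells.
  cell (0,α): −0.753·log₂0.753 = 0.30819
  cell (0,β): −0.105·log₂0.105 = 0.34141
  cell (1,α): −0.115·log₂0.115 = 0.35883
  cell (1,β): −0.027·log₂0.027 = 0.14069
Sum = 1.1491 bits.

1.1491 bits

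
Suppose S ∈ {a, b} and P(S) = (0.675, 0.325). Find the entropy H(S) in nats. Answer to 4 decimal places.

0.6306 nats

H(S) = −Σ p·ln p.
  −(0.675)·ln(0.675) = 0.26530
  −(0.325)·ln(0.325) = 0.36528
Sum: 0.26530 + 0.36528 = 0.6306 nats.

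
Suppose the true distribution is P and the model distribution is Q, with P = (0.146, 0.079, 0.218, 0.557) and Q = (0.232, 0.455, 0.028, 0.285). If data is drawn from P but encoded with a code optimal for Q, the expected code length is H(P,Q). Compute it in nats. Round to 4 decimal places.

H(P,Q) = −Σ p·ln q.
  −0.146·ln(0.232) = 0.21331
  −0.079·ln(0.455) = 0.06221
  −0.218·ln(0.028) = 0.77947
  −0.557·ln(0.285) = 0.69918
H(P,Q) = 1.7542 nats.

1.7542 nats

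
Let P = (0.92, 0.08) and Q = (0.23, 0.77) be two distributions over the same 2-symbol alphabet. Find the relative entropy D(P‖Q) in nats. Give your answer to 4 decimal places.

D(P‖Q) = Σ p·ln(p/q).
  0.92·ln(0.92/0.23) = 1.27539
  0.08·ln(0.08/0.77) = -0.18115
D(P‖Q) = 1.0942 nats.

1.0942 nats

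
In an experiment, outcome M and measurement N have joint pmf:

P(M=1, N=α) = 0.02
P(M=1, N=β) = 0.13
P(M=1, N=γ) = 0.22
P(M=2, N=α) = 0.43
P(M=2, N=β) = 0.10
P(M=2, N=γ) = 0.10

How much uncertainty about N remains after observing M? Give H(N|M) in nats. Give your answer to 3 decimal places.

0.841 nats

Chain rule: H(N|M) = H(M,N) − H(M).
Marginals: p(M) = (0.3700, 0.6300), p(N) = (0.4500, 0.2300, 0.3200).
H(M,N) = 1.5000 nats; H(M) = 0.6590 nats.
H(N|M) = 1.5000 − 0.6590 = 0.841 nats.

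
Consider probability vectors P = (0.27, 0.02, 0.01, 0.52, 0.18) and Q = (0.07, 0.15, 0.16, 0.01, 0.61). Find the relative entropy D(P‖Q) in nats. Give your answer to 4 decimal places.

2.1314 nats

D(P‖Q) = Σ p·ln(p/q).
  0.27·ln(0.27/0.07) = 0.36448
  0.02·ln(0.02/0.15) = -0.04030
  0.01·ln(0.01/0.16) = -0.02773
  0.52·ln(0.52/0.01) = 2.05465
  0.18·ln(0.18/0.61) = -0.21969
D(P‖Q) = 2.1314 nats.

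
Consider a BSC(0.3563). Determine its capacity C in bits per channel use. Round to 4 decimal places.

0.0604 bits

Binary symmetric channel: C = 1 − h₂(ε) where h₂ is the binary entropy function.
h₂(0.3563) = −0.3563·log₂0.3563 − 0.6437·log₂0.6437 = 0.9396.
C = 1 − 0.9396 = 0.0604 bits per channel use.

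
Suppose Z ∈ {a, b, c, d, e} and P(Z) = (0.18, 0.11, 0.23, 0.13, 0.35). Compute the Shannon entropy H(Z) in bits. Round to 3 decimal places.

2.196 bits

H(Z) = −Σ p·log₂ p.
  −(0.18)·log₂(0.18) = 0.4453
  −(0.11)·log₂(0.11) = 0.3503
  −(0.23)·log₂(0.23) = 0.4877
  −(0.13)·log₂(0.13) = 0.3826
  −(0.35)·log₂(0.35) = 0.5301
Sum: 0.4453 + 0.3503 + 0.4877 + 0.3826 + 0.5301 = 2.196 bits.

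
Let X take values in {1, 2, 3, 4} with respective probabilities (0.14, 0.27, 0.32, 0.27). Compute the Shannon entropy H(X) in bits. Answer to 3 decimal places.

1.943 bits

H(X) = −Σ p·log₂ p.
  −(0.14)·log₂(0.14) = 0.3971
  −(0.27)·log₂(0.27) = 0.5100
  −(0.32)·log₂(0.32) = 0.5260
  −(0.27)·log₂(0.27) = 0.5100
Sum: 0.3971 + 0.5100 + 0.5260 + 0.5100 = 1.943 bits.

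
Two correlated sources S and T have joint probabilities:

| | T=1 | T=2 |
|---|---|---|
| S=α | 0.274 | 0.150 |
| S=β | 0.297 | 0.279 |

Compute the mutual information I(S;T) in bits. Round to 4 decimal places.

0.0124 bits

Marginals: p(S) = (0.4240, 0.5760), p(T) = (0.5710, 0.4290).
I(S;T) = Σ p(x,y)·log₂[p(x,y)/(p(x)p(y))].
  (α,1): 0.274·log₂(1.1317) = 0.04892
  (α,2): 0.150·log₂(0.8246) = -0.04172
  (β,1): 0.297·log₂(0.9030) = -0.04371
  (β,2): 0.279·log₂(1.1291) = 0.04887
Sum = 0.0124 bits.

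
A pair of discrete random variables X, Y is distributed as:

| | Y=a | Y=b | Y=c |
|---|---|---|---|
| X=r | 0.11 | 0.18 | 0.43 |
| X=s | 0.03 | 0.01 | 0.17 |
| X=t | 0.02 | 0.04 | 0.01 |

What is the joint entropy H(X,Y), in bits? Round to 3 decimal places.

H(X,Y) = −Σ p(x,y)·log₂ p(x,y) over all 9 cells.
  cell (r,a): −0.11·log₂0.11 = 0.3503
  cell (r,b): −0.18·log₂0.18 = 0.4453
  cell (r,c): −0.43·log₂0.43 = 0.5236
  cell (s,a): −0.03·log₂0.03 = 0.1518
  cell (s,b): −0.01·log₂0.01 = 0.0664
  cell (s,c): −0.17·log₂0.17 = 0.4346
  cell (t,a): −0.02·log₂0.02 = 0.1129
  cell (t,b): −0.04·log₂0.04 = 0.1858
  cell (t,c): −0.01·log₂0.01 = 0.0664
Sum = 2.337 bits.

2.337 bits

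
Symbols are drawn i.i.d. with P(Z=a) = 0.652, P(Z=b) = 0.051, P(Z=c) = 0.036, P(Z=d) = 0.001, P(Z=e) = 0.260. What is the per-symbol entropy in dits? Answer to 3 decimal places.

H(Z) = −Σ p·log₁₀ p.
  −(0.652)·log₁₀(0.652) = 0.1211
  −(0.051)·log₁₀(0.051) = 0.0659
  −(0.036)·log₁₀(0.036) = 0.0520
  −(0.001)·log₁₀(0.001) = 0.0030
  −(0.260)·log₁₀(0.260) = 0.1521
Sum: 0.1211 + 0.0659 + 0.0520 + 0.0030 + 0.1521 = 0.394 dits.

0.394 dits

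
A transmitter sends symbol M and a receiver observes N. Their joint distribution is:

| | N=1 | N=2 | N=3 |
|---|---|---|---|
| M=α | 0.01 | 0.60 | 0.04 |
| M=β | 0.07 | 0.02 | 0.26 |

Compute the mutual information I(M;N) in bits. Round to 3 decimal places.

0.593 bits

Marginals: p(M) = (0.6500, 0.3500), p(N) = (0.0800, 0.6200, 0.3000).
I(M;N) = H(M) + H(N) − H(M,N).
H(M) = 0.9341, H(N) = 1.2402, H(M,N) = 1.5811.
I(M;N) = 0.9341 + 1.2402 − 1.5811 = 0.593 bits.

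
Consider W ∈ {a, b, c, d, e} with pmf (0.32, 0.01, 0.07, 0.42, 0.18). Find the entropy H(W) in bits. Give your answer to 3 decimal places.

H(W) = −Σ p·log₂ p.
  −(0.32)·log₂(0.32) = 0.5260
  −(0.01)·log₂(0.01) = 0.0664
  −(0.07)·log₂(0.07) = 0.2686
  −(0.42)·log₂(0.42) = 0.5256
  −(0.18)·log₂(0.18) = 0.4453
Sum: 0.5260 + 0.0664 + 0.2686 + 0.5256 + 0.4453 = 1.832 bits.

1.832 bits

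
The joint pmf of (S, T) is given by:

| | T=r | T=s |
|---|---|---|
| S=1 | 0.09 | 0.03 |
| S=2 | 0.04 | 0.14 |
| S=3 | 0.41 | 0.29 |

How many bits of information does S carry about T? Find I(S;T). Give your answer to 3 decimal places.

0.075 bits

Marginals: p(S) = (0.1200, 0.1800, 0.7000), p(T) = (0.5400, 0.4600).
I(S;T) = Σ p(x,y)·log₂[p(x,y)/(p(x)p(y))].
  (1,r): 0.09·log₂(1.3889) = 0.0427
  (1,s): 0.03·log₂(0.5435) = -0.0264
  (2,r): 0.04·log₂(0.4115) = -0.0512
  (2,s): 0.14·log₂(1.6908) = 0.1061
  (3,r): 0.41·log₂(1.0847) = 0.0481
  (3,s): 0.29·log₂(0.9006) = -0.0438
Sum = 0.075 bits.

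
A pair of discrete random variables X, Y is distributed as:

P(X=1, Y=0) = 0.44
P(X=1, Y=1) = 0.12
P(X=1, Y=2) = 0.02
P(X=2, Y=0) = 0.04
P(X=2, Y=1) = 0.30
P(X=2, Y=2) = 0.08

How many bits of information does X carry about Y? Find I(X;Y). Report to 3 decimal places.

Marginals: p(X) = (0.5800, 0.4200), p(Y) = (0.4800, 0.4200, 0.1000).
I(X;Y) = H(X) + H(Y) − H(X,Y).
H(X) = 0.9815, H(Y) = 1.3661, H(X,Y) = 1.9994.
I(X;Y) = 0.9815 + 1.3661 − 1.9994 = 0.348 bits.

0.348 bits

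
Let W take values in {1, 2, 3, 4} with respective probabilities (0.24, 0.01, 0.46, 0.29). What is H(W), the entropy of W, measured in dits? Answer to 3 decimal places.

0.480 dits

H(W) = −Σ p·log₁₀ p.
  −(0.24)·log₁₀(0.24) = 0.1487
  −(0.01)·log₁₀(0.01) = 0.0200
  −(0.46)·log₁₀(0.46) = 0.1551
  −(0.29)·log₁₀(0.29) = 0.1559
Sum: 0.1487 + 0.0200 + 0.1551 + 0.1559 = 0.480 dits.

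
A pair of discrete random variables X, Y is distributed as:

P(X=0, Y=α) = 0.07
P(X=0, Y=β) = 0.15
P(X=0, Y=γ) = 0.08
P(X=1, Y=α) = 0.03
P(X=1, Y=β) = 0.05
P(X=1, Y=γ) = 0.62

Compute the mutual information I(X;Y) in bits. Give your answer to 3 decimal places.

Marginals: p(X) = (0.3000, 0.7000), p(Y) = (0.1000, 0.2000, 0.7000).
I(X;Y) = Σ p(x,y)·log₂[p(x,y)/(p(x)p(y))].
  (0,α): 0.07·log₂(2.3333) = 0.0856
  (0,β): 0.15·log₂(2.5000) = 0.1983
  (0,γ): 0.08·log₂(0.3810) = -0.1114
  (1,α): 0.03·log₂(0.4286) = -0.0367
  (1,β): 0.05·log₂(0.3571) = -0.0743
  (1,γ): 0.62·log₂(1.2653) = 0.2105
Sum = 0.272 bits.

0.272 bits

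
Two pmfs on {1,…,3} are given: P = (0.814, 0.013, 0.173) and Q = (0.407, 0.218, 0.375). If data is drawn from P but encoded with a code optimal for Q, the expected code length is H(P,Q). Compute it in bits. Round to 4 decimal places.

H(P,Q) = −Σ p·log₂ q.
  −0.814·log₂(0.407) = 1.05568
  −0.013·log₂(0.218) = 0.02857
  −0.173·log₂(0.375) = 0.24480
H(P,Q) = 1.3290 bits.

1.3290 bits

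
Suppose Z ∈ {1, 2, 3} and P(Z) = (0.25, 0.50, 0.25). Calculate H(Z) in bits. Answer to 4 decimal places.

1.5000 bits

H(Z) = −Σ p·log₂ p.
  −(0.25)·log₂(0.25) = 0.50000
  −(0.50)·log₂(0.50) = 0.50000
  −(0.25)·log₂(0.25) = 0.50000
Sum: 0.50000 + 0.50000 + 0.50000 = 1.5000 bits.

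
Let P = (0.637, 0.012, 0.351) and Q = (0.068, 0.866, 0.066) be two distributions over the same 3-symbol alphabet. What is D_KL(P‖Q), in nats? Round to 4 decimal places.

D(P‖Q) = Σ p·ln(p/q).
  0.637·ln(0.637/0.068) = 1.42514
  0.012·ln(0.012/0.866) = -0.05135
  0.351·ln(0.351/0.066) = 0.58657
D(P‖Q) = 1.9604 nats.

1.9604 nats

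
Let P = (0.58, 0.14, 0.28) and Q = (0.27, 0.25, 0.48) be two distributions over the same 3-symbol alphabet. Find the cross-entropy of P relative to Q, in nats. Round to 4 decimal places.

1.1590 nats

H(P,Q) = −Σ p·ln q.
  −0.58·ln(0.27) = 0.75941
  −0.14·ln(0.25) = 0.19408
  −0.28·ln(0.48) = 0.20551
H(P,Q) = 1.1590 nats.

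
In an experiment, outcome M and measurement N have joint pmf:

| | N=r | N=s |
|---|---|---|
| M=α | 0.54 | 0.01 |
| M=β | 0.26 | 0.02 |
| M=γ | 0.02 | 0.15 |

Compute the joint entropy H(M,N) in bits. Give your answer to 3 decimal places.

1.688 bits

H(M,N) = −Σ p(x,y)·log₂ p(x,y) over all 6 cells.
  cell (α,r): −0.54·log₂0.54 = 0.4800
  cell (α,s): −0.01·log₂0.01 = 0.0664
  cell (β,r): −0.26·log₂0.26 = 0.5053
  cell (β,s): −0.02·log₂0.02 = 0.1129
  cell (γ,r): −0.02·log₂0.02 = 0.1129
  cell (γ,s): −0.15·log₂0.15 = 0.4105
Sum = 1.688 bits.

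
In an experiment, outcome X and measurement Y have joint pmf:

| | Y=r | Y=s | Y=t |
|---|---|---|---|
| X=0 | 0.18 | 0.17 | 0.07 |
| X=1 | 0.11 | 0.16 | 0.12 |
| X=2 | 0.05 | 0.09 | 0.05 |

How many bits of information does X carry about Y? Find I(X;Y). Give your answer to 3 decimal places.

0.026 bits

Marginals: p(X) = (0.4200, 0.3900, 0.1900), p(Y) = (0.3400, 0.4200, 0.2400).
I(X;Y) = H(X) + H(Y) − H(X,Y).
H(X) = 1.5107, H(Y) = 1.5490, H(X,Y) = 3.0337.
I(X;Y) = 1.5107 + 1.5490 − 3.0337 = 0.026 bits.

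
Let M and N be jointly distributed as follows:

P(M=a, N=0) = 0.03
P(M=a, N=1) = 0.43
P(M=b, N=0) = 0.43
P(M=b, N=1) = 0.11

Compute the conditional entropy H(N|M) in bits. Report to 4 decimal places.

0.5538 bits

Chain rule: H(N|M) = H(M,N) − H(M).
Marginals: p(M) = (0.4600, 0.5400), p(N) = (0.4600, 0.5400).
H(M,N) = 1.5492 bits; H(M) = 0.9954 bits.
H(N|M) = 1.5492 − 0.9954 = 0.5538 bits.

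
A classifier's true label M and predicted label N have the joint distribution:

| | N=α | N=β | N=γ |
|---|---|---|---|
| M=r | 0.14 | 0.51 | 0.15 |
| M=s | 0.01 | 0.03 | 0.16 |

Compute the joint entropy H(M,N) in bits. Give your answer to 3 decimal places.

H(M,N) = −Σ p(x,y)·log₂ p(x,y) over all 6 cells.
  cell (r,α): −0.14·log₂0.14 = 0.3971
  cell (r,β): −0.51·log₂0.51 = 0.4954
  cell (r,γ): −0.15·log₂0.15 = 0.4105
  cell (s,α): −0.01·log₂0.01 = 0.0664
  cell (s,β): −0.03·log₂0.03 = 0.1518
  cell (s,γ): −0.16·log₂0.16 = 0.4230
Sum = 1.944 bits.

1.944 bits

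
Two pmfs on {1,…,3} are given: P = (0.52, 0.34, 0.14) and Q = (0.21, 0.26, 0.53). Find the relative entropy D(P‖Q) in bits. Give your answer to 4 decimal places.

0.5429 bits

D(P‖Q) = Σ p·log₂(p/q).
  0.52·log₂(0.52/0.21) = 0.68022
  0.34·log₂(0.34/0.26) = 0.13159
  0.14·log₂(0.14/0.53) = -0.26888
D(P‖Q) = 0.5429 bits.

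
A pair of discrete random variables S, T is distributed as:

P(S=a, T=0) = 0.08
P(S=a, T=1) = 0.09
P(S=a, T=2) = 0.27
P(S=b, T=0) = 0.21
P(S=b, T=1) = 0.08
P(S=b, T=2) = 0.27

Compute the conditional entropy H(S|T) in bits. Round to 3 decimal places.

Chain rule: H(S|T) = H(S,T) − H(T).
Marginals: p(S) = (0.4400, 0.5600), p(T) = (0.2900, 0.1700, 0.5400).
H(S,T) = 2.3885 bits; H(T) = 1.4325 bits.
H(S|T) = 2.3885 − 1.4325 = 0.956 bits.

0.956 bits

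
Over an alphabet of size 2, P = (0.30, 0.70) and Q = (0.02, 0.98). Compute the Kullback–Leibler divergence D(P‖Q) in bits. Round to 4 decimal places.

0.8323 bits

D(P‖Q) = Σ p·log₂(p/q).
  0.30·log₂(0.30/0.02) = 1.17207
  0.70·log₂(0.70/0.98) = -0.33980
D(P‖Q) = 0.8323 bits.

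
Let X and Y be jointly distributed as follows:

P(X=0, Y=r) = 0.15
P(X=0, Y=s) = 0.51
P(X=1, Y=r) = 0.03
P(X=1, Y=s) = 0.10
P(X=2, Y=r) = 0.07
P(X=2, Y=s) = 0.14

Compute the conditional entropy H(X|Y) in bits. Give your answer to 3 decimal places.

1.244 bits

Chain rule: H(X|Y) = H(X,Y) − H(Y).
Marginals: p(X) = (0.6600, 0.1300, 0.2100), p(Y) = (0.2500, 0.7500).
H(X,Y) = 2.0556 bits; H(Y) = 0.8113 bits.
H(X|Y) = 2.0556 − 0.8113 = 1.244 bits.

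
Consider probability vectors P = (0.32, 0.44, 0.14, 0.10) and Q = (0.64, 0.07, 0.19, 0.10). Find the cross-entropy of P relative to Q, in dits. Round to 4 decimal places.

H(P,Q) = −Σ p·log₁₀ q.
  −0.32·log₁₀(0.64) = 0.06202
  −0.44·log₁₀(0.07) = 0.50816
  −0.14·log₁₀(0.19) = 0.10097
  −0.10·log₁₀(0.10) = 0.10000
H(P,Q) = 0.7712 dits.

0.7712 dits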